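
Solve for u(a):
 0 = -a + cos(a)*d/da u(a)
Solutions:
 u(a) = C1 + Integral(a/cos(a), a)


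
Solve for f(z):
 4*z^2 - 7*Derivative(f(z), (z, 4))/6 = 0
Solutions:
 f(z) = C1 + C2*z + C3*z^2 + C4*z^3 + z^6/105


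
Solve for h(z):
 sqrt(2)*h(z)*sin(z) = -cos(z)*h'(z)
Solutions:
 h(z) = C1*cos(z)^(sqrt(2))


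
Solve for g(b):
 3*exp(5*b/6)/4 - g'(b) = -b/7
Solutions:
 g(b) = C1 + b^2/14 + 9*exp(5*b/6)/10


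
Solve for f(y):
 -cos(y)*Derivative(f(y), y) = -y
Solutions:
 f(y) = C1 + Integral(y/cos(y), y)


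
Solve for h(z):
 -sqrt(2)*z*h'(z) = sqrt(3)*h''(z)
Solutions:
 h(z) = C1 + C2*erf(6^(3/4)*z/6)


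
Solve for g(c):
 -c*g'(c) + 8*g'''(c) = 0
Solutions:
 g(c) = C1 + Integral(C2*airyai(c/2) + C3*airybi(c/2), c)


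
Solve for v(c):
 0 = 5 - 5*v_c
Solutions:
 v(c) = C1 + c


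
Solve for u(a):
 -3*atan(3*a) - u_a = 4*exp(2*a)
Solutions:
 u(a) = C1 - 3*a*atan(3*a) - 2*exp(2*a) + log(9*a^2 + 1)/2


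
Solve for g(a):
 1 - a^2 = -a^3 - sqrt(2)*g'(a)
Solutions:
 g(a) = C1 - sqrt(2)*a^4/8 + sqrt(2)*a^3/6 - sqrt(2)*a/2


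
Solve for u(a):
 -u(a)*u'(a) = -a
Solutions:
 u(a) = -sqrt(C1 + a^2)
 u(a) = sqrt(C1 + a^2)


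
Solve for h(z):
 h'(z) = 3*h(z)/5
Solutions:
 h(z) = C1*exp(3*z/5)


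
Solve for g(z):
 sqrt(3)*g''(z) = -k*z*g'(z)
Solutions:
 g(z) = Piecewise((-sqrt(2)*3^(1/4)*sqrt(pi)*C1*erf(sqrt(2)*3^(3/4)*sqrt(k)*z/6)/(2*sqrt(k)) - C2, (k > 0) | (k < 0)), (-C1*z - C2, True))


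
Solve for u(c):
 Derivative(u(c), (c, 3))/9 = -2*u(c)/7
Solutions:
 u(c) = C3*exp(c*(-18^(1/3)*7^(2/3) + 3*2^(1/3)*21^(2/3))/28)*sin(3*2^(1/3)*3^(1/6)*7^(2/3)*c/14) + C4*exp(c*(-18^(1/3)*7^(2/3) + 3*2^(1/3)*21^(2/3))/28)*cos(3*2^(1/3)*3^(1/6)*7^(2/3)*c/14) + C5*exp(-c*(18^(1/3)*7^(2/3) + 3*2^(1/3)*21^(2/3))/28) + (C1*sin(3*2^(1/3)*3^(1/6)*7^(2/3)*c/14) + C2*cos(3*2^(1/3)*3^(1/6)*7^(2/3)*c/14))*exp(18^(1/3)*7^(2/3)*c/14)


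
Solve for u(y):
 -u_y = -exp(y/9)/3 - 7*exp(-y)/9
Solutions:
 u(y) = C1 + 3*exp(y/9) - 7*exp(-y)/9


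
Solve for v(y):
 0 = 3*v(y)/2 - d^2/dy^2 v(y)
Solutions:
 v(y) = C1*exp(-sqrt(6)*y/2) + C2*exp(sqrt(6)*y/2)


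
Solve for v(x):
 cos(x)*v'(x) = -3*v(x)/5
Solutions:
 v(x) = C1*(sin(x) - 1)^(3/10)/(sin(x) + 1)^(3/10)


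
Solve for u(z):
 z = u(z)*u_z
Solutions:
 u(z) = -sqrt(C1 + z^2)
 u(z) = sqrt(C1 + z^2)


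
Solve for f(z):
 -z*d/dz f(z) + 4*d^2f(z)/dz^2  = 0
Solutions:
 f(z) = C1 + C2*erfi(sqrt(2)*z/4)


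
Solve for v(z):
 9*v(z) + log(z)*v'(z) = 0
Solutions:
 v(z) = C1*exp(-9*li(z))


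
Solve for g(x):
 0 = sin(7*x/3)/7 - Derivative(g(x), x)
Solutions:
 g(x) = C1 - 3*cos(7*x/3)/49


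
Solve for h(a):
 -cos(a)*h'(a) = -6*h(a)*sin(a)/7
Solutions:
 h(a) = C1/cos(a)^(6/7)


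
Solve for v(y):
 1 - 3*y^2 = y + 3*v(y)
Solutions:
 v(y) = -y^2 - y/3 + 1/3


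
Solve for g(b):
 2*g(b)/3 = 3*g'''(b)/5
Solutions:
 g(b) = C3*exp(30^(1/3)*b/3) + (C1*sin(10^(1/3)*3^(5/6)*b/6) + C2*cos(10^(1/3)*3^(5/6)*b/6))*exp(-30^(1/3)*b/6)


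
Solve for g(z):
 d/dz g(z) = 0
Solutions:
 g(z) = C1


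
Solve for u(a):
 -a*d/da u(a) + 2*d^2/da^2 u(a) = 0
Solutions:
 u(a) = C1 + C2*erfi(a/2)


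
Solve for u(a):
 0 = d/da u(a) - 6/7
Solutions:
 u(a) = C1 + 6*a/7


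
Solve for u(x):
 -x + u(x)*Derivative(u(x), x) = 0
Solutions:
 u(x) = -sqrt(C1 + x^2)
 u(x) = sqrt(C1 + x^2)


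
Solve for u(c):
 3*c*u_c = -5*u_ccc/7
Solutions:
 u(c) = C1 + Integral(C2*airyai(-21^(1/3)*5^(2/3)*c/5) + C3*airybi(-21^(1/3)*5^(2/3)*c/5), c)


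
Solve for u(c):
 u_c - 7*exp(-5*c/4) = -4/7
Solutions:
 u(c) = C1 - 4*c/7 - 28*exp(-5*c/4)/5


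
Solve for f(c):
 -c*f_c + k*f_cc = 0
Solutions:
 f(c) = C1 + C2*erf(sqrt(2)*c*sqrt(-1/k)/2)/sqrt(-1/k)


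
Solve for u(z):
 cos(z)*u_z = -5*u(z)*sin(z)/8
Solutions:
 u(z) = C1*cos(z)^(5/8)


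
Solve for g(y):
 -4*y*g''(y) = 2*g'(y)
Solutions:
 g(y) = C1 + C2*sqrt(y)


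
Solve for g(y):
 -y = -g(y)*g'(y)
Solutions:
 g(y) = -sqrt(C1 + y^2)
 g(y) = sqrt(C1 + y^2)


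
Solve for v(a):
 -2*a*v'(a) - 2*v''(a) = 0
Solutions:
 v(a) = C1 + C2*erf(sqrt(2)*a/2)


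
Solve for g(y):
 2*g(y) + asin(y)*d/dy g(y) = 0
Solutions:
 g(y) = C1*exp(-2*Integral(1/asin(y), y))


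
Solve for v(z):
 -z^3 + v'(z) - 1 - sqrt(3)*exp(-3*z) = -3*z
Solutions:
 v(z) = C1 + z^4/4 - 3*z^2/2 + z - sqrt(3)*exp(-3*z)/3


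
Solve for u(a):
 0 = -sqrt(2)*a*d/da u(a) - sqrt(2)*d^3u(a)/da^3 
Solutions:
 u(a) = C1 + Integral(C2*airyai(-a) + C3*airybi(-a), a)


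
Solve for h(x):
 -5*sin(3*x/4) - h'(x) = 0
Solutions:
 h(x) = C1 + 20*cos(3*x/4)/3


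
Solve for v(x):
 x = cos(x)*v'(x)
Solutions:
 v(x) = C1 + Integral(x/cos(x), x)


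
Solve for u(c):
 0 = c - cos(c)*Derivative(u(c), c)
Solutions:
 u(c) = C1 + Integral(c/cos(c), c)


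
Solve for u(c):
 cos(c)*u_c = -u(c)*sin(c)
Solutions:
 u(c) = C1*cos(c)


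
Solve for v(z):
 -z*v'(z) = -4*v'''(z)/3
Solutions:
 v(z) = C1 + Integral(C2*airyai(6^(1/3)*z/2) + C3*airybi(6^(1/3)*z/2), z)


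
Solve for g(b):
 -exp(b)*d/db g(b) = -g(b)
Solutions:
 g(b) = C1*exp(-exp(-b))


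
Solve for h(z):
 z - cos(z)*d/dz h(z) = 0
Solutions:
 h(z) = C1 + Integral(z/cos(z), z)


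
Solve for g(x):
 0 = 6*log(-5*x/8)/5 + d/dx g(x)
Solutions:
 g(x) = C1 - 6*x*log(-x)/5 + 6*x*(-log(5) + 1 + 3*log(2))/5


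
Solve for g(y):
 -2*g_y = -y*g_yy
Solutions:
 g(y) = C1 + C2*y^3


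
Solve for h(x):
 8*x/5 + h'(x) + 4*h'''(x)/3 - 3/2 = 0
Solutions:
 h(x) = C1 + C2*sin(sqrt(3)*x/2) + C3*cos(sqrt(3)*x/2) - 4*x^2/5 + 3*x/2


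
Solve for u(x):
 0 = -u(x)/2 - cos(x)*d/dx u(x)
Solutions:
 u(x) = C1*(sin(x) - 1)^(1/4)/(sin(x) + 1)^(1/4)


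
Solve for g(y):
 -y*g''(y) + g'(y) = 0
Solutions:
 g(y) = C1 + C2*y^2


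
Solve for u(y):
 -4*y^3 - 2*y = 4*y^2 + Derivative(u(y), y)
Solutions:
 u(y) = C1 - y^4 - 4*y^3/3 - y^2


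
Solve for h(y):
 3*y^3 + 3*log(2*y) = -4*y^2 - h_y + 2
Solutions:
 h(y) = C1 - 3*y^4/4 - 4*y^3/3 - 3*y*log(y) - 3*y*log(2) + 5*y


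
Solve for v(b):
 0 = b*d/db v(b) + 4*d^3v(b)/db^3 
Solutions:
 v(b) = C1 + Integral(C2*airyai(-2^(1/3)*b/2) + C3*airybi(-2^(1/3)*b/2), b)


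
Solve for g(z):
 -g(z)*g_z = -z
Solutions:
 g(z) = -sqrt(C1 + z^2)
 g(z) = sqrt(C1 + z^2)


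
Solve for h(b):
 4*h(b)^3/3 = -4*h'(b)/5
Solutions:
 h(b) = -sqrt(6)*sqrt(-1/(C1 - 5*b))/2
 h(b) = sqrt(6)*sqrt(-1/(C1 - 5*b))/2


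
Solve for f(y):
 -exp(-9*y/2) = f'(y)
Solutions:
 f(y) = C1 + 2*exp(-9*y/2)/9


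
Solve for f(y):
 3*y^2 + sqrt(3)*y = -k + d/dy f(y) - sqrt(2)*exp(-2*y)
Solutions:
 f(y) = C1 + k*y + y^3 + sqrt(3)*y^2/2 - sqrt(2)*exp(-2*y)/2


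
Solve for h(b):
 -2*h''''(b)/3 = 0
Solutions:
 h(b) = C1 + C2*b + C3*b^2 + C4*b^3


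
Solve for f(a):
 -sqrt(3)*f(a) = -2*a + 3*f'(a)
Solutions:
 f(a) = C1*exp(-sqrt(3)*a/3) + 2*sqrt(3)*a/3 - 2


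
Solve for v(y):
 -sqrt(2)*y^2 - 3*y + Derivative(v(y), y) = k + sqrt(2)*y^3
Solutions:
 v(y) = C1 + k*y + sqrt(2)*y^4/4 + sqrt(2)*y^3/3 + 3*y^2/2


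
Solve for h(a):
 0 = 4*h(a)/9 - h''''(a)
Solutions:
 h(a) = C1*exp(-sqrt(6)*a/3) + C2*exp(sqrt(6)*a/3) + C3*sin(sqrt(6)*a/3) + C4*cos(sqrt(6)*a/3)


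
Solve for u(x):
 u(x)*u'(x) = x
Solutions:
 u(x) = -sqrt(C1 + x^2)
 u(x) = sqrt(C1 + x^2)


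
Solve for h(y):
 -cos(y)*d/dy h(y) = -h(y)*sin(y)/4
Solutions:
 h(y) = C1/cos(y)^(1/4)


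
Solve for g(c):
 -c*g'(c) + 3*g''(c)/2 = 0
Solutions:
 g(c) = C1 + C2*erfi(sqrt(3)*c/3)


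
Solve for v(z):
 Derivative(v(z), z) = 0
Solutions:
 v(z) = C1


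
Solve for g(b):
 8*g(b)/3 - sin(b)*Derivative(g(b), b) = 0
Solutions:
 g(b) = C1*(cos(b) - 1)^(4/3)/(cos(b) + 1)^(4/3)


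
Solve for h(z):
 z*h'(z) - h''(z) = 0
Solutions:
 h(z) = C1 + C2*erfi(sqrt(2)*z/2)


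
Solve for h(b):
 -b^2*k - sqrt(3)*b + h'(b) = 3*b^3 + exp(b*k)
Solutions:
 h(b) = C1 + 3*b^4/4 + b^3*k/3 + sqrt(3)*b^2/2 + exp(b*k)/k


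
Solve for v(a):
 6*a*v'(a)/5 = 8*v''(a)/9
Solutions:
 v(a) = C1 + C2*erfi(3*sqrt(30)*a/20)


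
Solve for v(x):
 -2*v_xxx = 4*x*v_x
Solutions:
 v(x) = C1 + Integral(C2*airyai(-2^(1/3)*x) + C3*airybi(-2^(1/3)*x), x)


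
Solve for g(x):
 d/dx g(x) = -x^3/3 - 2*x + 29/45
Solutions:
 g(x) = C1 - x^4/12 - x^2 + 29*x/45


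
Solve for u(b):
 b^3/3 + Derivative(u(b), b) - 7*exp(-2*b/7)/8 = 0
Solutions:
 u(b) = C1 - b^4/12 - 49*exp(-2*b/7)/16


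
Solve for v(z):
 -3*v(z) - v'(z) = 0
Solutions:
 v(z) = C1*exp(-3*z)


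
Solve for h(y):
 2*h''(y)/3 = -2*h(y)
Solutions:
 h(y) = C1*sin(sqrt(3)*y) + C2*cos(sqrt(3)*y)


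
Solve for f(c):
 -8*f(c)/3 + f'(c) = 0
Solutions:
 f(c) = C1*exp(8*c/3)


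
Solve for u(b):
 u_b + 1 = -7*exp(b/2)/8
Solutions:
 u(b) = C1 - b - 7*exp(b/2)/4


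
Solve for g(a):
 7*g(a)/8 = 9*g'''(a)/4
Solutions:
 g(a) = C3*exp(84^(1/3)*a/6) + (C1*sin(28^(1/3)*3^(5/6)*a/12) + C2*cos(28^(1/3)*3^(5/6)*a/12))*exp(-84^(1/3)*a/12)


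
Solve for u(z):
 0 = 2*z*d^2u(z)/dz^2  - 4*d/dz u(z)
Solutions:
 u(z) = C1 + C2*z^3


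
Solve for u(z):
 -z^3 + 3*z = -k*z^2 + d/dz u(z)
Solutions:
 u(z) = C1 + k*z^3/3 - z^4/4 + 3*z^2/2


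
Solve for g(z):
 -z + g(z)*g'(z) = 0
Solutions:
 g(z) = -sqrt(C1 + z^2)
 g(z) = sqrt(C1 + z^2)


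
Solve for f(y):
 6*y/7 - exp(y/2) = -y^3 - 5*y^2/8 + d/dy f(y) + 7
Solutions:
 f(y) = C1 + y^4/4 + 5*y^3/24 + 3*y^2/7 - 7*y - 2*exp(y/2)


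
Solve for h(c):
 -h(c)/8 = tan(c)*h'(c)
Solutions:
 h(c) = C1/sin(c)^(1/8)


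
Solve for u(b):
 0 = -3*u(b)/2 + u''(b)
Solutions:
 u(b) = C1*exp(-sqrt(6)*b/2) + C2*exp(sqrt(6)*b/2)


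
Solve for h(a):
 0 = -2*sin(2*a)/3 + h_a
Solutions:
 h(a) = C1 - cos(2*a)/3


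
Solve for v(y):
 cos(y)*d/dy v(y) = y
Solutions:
 v(y) = C1 + Integral(y/cos(y), y)


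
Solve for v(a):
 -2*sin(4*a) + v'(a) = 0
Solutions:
 v(a) = C1 - cos(4*a)/2


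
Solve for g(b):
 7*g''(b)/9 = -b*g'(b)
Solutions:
 g(b) = C1 + C2*erf(3*sqrt(14)*b/14)


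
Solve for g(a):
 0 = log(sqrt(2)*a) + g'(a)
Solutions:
 g(a) = C1 - a*log(a) - a*log(2)/2 + a


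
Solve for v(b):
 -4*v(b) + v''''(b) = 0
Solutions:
 v(b) = C1*exp(-sqrt(2)*b) + C2*exp(sqrt(2)*b) + C3*sin(sqrt(2)*b) + C4*cos(sqrt(2)*b)


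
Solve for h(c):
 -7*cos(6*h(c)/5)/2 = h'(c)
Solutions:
 7*c/2 - 5*log(sin(6*h(c)/5) - 1)/12 + 5*log(sin(6*h(c)/5) + 1)/12 = C1


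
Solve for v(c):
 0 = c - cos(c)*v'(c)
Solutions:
 v(c) = C1 + Integral(c/cos(c), c)


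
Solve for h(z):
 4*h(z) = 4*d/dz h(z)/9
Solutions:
 h(z) = C1*exp(9*z)


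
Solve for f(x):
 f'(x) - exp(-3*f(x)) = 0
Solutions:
 f(x) = log(C1 + 3*x)/3
 f(x) = log((-3^(1/3) - 3^(5/6)*I)*(C1 + x)^(1/3)/2)
 f(x) = log((-3^(1/3) + 3^(5/6)*I)*(C1 + x)^(1/3)/2)


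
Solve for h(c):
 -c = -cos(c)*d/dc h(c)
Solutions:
 h(c) = C1 + Integral(c/cos(c), c)


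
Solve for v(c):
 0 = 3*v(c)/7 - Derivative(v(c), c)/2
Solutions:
 v(c) = C1*exp(6*c/7)


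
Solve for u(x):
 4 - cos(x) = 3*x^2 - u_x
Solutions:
 u(x) = C1 + x^3 - 4*x + sin(x)


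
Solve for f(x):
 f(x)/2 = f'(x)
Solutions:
 f(x) = C1*exp(x/2)


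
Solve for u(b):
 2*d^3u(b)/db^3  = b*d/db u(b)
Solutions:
 u(b) = C1 + Integral(C2*airyai(2^(2/3)*b/2) + C3*airybi(2^(2/3)*b/2), b)


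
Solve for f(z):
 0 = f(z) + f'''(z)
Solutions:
 f(z) = C3*exp(-z) + (C1*sin(sqrt(3)*z/2) + C2*cos(sqrt(3)*z/2))*exp(z/2)


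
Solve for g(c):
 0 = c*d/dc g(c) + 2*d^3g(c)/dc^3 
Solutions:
 g(c) = C1 + Integral(C2*airyai(-2^(2/3)*c/2) + C3*airybi(-2^(2/3)*c/2), c)


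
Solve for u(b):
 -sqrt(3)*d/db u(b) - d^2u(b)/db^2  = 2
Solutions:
 u(b) = C1 + C2*exp(-sqrt(3)*b) - 2*sqrt(3)*b/3


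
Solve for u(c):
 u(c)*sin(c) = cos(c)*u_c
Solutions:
 u(c) = C1/cos(c)


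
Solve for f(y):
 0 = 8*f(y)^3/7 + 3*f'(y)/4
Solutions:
 f(y) = -sqrt(42)*sqrt(-1/(C1 - 32*y))/2
 f(y) = sqrt(42)*sqrt(-1/(C1 - 32*y))/2


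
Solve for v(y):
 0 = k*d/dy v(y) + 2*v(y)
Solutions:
 v(y) = C1*exp(-2*y/k)


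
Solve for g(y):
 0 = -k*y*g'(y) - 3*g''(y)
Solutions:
 g(y) = Piecewise((-sqrt(6)*sqrt(pi)*C1*erf(sqrt(6)*sqrt(k)*y/6)/(2*sqrt(k)) - C2, (k > 0) | (k < 0)), (-C1*y - C2, True))


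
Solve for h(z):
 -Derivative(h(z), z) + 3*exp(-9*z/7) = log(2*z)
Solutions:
 h(z) = C1 - z*log(z) + z*(1 - log(2)) - 7*exp(-9*z/7)/3


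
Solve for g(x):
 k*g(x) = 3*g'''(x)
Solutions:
 g(x) = C1*exp(3^(2/3)*k^(1/3)*x/3) + C2*exp(k^(1/3)*x*(-3^(2/3) + 3*3^(1/6)*I)/6) + C3*exp(-k^(1/3)*x*(3^(2/3) + 3*3^(1/6)*I)/6)


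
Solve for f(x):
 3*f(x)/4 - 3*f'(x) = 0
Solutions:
 f(x) = C1*exp(x/4)


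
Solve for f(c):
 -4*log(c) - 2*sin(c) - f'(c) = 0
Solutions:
 f(c) = C1 - 4*c*log(c) + 4*c + 2*cos(c)


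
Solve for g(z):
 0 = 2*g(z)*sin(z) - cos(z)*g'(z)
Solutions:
 g(z) = C1/cos(z)^2


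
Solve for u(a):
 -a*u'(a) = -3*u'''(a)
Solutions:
 u(a) = C1 + Integral(C2*airyai(3^(2/3)*a/3) + C3*airybi(3^(2/3)*a/3), a)


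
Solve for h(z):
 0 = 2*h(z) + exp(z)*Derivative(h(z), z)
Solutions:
 h(z) = C1*exp(2*exp(-z))


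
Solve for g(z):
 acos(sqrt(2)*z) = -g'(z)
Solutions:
 g(z) = C1 - z*acos(sqrt(2)*z) + sqrt(2)*sqrt(1 - 2*z^2)/2


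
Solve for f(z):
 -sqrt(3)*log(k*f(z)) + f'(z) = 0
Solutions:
 li(k*f(z))/k = C1 + sqrt(3)*z


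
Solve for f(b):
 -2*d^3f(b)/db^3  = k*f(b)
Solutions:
 f(b) = C1*exp(2^(2/3)*b*(-k)^(1/3)/2) + C2*exp(2^(2/3)*b*(-k)^(1/3)*(-1 + sqrt(3)*I)/4) + C3*exp(-2^(2/3)*b*(-k)^(1/3)*(1 + sqrt(3)*I)/4)


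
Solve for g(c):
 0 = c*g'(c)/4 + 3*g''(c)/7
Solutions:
 g(c) = C1 + C2*erf(sqrt(42)*c/12)


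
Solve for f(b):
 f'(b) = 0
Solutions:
 f(b) = C1


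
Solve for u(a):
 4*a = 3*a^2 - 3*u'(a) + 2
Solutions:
 u(a) = C1 + a^3/3 - 2*a^2/3 + 2*a/3


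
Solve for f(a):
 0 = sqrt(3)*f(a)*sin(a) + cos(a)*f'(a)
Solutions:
 f(a) = C1*cos(a)^(sqrt(3))


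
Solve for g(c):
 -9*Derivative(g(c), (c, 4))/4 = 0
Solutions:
 g(c) = C1 + C2*c + C3*c^2 + C4*c^3


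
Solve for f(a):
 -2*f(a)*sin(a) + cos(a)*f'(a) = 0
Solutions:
 f(a) = C1/cos(a)^2


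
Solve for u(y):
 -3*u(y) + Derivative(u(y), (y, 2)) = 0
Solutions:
 u(y) = C1*exp(-sqrt(3)*y) + C2*exp(sqrt(3)*y)


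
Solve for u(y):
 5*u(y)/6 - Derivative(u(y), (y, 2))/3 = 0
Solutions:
 u(y) = C1*exp(-sqrt(10)*y/2) + C2*exp(sqrt(10)*y/2)


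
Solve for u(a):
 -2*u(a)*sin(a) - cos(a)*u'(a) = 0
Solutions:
 u(a) = C1*cos(a)^2


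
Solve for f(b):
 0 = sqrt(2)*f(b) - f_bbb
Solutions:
 f(b) = C3*exp(2^(1/6)*b) + (C1*sin(2^(1/6)*sqrt(3)*b/2) + C2*cos(2^(1/6)*sqrt(3)*b/2))*exp(-2^(1/6)*b/2)


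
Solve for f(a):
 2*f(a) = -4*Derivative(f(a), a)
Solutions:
 f(a) = C1*exp(-a/2)


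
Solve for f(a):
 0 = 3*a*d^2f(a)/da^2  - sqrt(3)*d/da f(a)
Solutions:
 f(a) = C1 + C2*a^(sqrt(3)/3 + 1)


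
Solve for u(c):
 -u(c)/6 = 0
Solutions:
 u(c) = 0


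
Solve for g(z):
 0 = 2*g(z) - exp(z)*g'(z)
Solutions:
 g(z) = C1*exp(-2*exp(-z))


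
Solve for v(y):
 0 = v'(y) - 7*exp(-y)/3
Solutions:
 v(y) = C1 - 7*exp(-y)/3


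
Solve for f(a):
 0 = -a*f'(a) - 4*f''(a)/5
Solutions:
 f(a) = C1 + C2*erf(sqrt(10)*a/4)


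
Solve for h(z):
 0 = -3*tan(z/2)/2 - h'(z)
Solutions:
 h(z) = C1 + 3*log(cos(z/2))


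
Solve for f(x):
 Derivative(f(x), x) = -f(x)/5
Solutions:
 f(x) = C1*exp(-x/5)


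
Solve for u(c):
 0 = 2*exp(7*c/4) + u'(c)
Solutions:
 u(c) = C1 - 8*exp(7*c/4)/7


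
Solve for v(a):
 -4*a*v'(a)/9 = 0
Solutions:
 v(a) = C1


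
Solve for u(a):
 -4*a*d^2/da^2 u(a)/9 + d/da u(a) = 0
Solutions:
 u(a) = C1 + C2*a^(13/4)


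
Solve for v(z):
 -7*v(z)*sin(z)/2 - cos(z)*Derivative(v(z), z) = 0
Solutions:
 v(z) = C1*cos(z)^(7/2)


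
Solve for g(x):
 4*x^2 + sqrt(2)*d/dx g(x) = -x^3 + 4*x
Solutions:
 g(x) = C1 - sqrt(2)*x^4/8 - 2*sqrt(2)*x^3/3 + sqrt(2)*x^2


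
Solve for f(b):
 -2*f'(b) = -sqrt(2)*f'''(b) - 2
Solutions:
 f(b) = C1 + C2*exp(-2^(1/4)*b) + C3*exp(2^(1/4)*b) + b


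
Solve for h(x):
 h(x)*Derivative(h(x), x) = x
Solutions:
 h(x) = -sqrt(C1 + x^2)
 h(x) = sqrt(C1 + x^2)


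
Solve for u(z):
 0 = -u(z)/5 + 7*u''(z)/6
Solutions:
 u(z) = C1*exp(-sqrt(210)*z/35) + C2*exp(sqrt(210)*z/35)


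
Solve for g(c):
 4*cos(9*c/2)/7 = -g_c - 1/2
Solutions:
 g(c) = C1 - c/2 - 8*sin(9*c/2)/63


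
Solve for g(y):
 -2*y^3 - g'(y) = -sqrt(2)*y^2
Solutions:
 g(y) = C1 - y^4/2 + sqrt(2)*y^3/3


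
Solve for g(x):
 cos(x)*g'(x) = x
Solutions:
 g(x) = C1 + Integral(x/cos(x), x)


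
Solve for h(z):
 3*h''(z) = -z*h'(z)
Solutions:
 h(z) = C1 + C2*erf(sqrt(6)*z/6)


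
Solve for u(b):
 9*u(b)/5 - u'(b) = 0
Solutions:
 u(b) = C1*exp(9*b/5)


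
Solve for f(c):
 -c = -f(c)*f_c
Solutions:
 f(c) = -sqrt(C1 + c^2)
 f(c) = sqrt(C1 + c^2)


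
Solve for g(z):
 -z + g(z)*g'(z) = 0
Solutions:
 g(z) = -sqrt(C1 + z^2)
 g(z) = sqrt(C1 + z^2)


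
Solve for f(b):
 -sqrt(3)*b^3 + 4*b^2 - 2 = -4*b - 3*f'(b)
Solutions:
 f(b) = C1 + sqrt(3)*b^4/12 - 4*b^3/9 - 2*b^2/3 + 2*b/3


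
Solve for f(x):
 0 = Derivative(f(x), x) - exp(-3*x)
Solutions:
 f(x) = C1 - exp(-3*x)/3


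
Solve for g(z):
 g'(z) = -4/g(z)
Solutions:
 g(z) = -sqrt(C1 - 8*z)
 g(z) = sqrt(C1 - 8*z)


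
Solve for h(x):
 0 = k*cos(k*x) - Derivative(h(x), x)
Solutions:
 h(x) = C1 + sin(k*x)


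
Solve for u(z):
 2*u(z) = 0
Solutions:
 u(z) = 0


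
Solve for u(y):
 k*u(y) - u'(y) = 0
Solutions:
 u(y) = C1*exp(k*y)


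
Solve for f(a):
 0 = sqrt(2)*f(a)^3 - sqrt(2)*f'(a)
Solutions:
 f(a) = -sqrt(2)*sqrt(-1/(C1 + a))/2
 f(a) = sqrt(2)*sqrt(-1/(C1 + a))/2


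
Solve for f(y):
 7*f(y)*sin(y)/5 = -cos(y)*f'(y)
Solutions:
 f(y) = C1*cos(y)^(7/5)


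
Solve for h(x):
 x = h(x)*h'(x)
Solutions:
 h(x) = -sqrt(C1 + x^2)
 h(x) = sqrt(C1 + x^2)


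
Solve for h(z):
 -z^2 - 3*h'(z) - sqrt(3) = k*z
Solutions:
 h(z) = C1 - k*z^2/6 - z^3/9 - sqrt(3)*z/3


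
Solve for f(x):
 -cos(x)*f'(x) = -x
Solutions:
 f(x) = C1 + Integral(x/cos(x), x)


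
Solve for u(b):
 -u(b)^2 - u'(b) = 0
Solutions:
 u(b) = 1/(C1 + b)


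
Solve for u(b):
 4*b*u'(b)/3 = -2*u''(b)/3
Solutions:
 u(b) = C1 + C2*erf(b)


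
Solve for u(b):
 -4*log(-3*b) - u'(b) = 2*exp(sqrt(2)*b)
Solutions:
 u(b) = C1 - 4*b*log(-b) + 4*b*(1 - log(3)) - sqrt(2)*exp(sqrt(2)*b)


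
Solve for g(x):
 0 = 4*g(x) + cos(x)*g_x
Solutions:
 g(x) = C1*(sin(x)^2 - 2*sin(x) + 1)/(sin(x)^2 + 2*sin(x) + 1)


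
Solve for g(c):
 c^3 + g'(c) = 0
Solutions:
 g(c) = C1 - c^4/4


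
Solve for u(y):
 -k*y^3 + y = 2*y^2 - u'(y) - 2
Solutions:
 u(y) = C1 + k*y^4/4 + 2*y^3/3 - y^2/2 - 2*y


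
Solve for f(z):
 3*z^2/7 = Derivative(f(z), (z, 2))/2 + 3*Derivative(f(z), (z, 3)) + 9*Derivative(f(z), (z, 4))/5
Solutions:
 f(z) = C1 + C2*z + C3*exp(z*(-5 + sqrt(15))/6) + C4*exp(-z*(sqrt(15) + 5)/6) + z^4/14 - 12*z^3/7 + 972*z^2/35


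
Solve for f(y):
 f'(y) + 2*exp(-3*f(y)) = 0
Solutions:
 f(y) = log(C1 - 6*y)/3
 f(y) = log((-3^(1/3) - 3^(5/6)*I)*(C1 - 2*y)^(1/3)/2)
 f(y) = log((-3^(1/3) + 3^(5/6)*I)*(C1 - 2*y)^(1/3)/2)


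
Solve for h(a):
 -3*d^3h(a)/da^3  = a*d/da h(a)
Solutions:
 h(a) = C1 + Integral(C2*airyai(-3^(2/3)*a/3) + C3*airybi(-3^(2/3)*a/3), a)


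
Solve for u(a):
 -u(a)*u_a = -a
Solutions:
 u(a) = -sqrt(C1 + a^2)
 u(a) = sqrt(C1 + a^2)


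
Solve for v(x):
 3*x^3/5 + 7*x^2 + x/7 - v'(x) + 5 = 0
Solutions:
 v(x) = C1 + 3*x^4/20 + 7*x^3/3 + x^2/14 + 5*x


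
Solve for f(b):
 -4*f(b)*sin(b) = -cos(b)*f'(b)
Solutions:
 f(b) = C1/cos(b)^4


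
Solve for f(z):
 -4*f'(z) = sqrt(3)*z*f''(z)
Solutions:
 f(z) = C1 + C2*z^(1 - 4*sqrt(3)/3)


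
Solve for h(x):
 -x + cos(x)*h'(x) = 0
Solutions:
 h(x) = C1 + Integral(x/cos(x), x)


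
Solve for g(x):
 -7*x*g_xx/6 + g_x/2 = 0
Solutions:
 g(x) = C1 + C2*x^(10/7)


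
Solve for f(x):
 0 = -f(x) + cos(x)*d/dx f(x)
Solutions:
 f(x) = C1*sqrt(sin(x) + 1)/sqrt(sin(x) - 1)


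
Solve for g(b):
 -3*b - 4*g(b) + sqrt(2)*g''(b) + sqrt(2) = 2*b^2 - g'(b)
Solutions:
 g(b) = C1*exp(sqrt(2)*b*(-1 + sqrt(1 + 16*sqrt(2)))/4) + C2*exp(-sqrt(2)*b*(1 + sqrt(1 + 16*sqrt(2)))/4) - b^2/2 - b - 1/4


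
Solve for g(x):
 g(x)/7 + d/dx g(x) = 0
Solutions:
 g(x) = C1*exp(-x/7)


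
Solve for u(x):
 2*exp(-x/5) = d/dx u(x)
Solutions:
 u(x) = C1 - 10*exp(-x/5)


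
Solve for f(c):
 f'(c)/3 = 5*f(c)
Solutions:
 f(c) = C1*exp(15*c)


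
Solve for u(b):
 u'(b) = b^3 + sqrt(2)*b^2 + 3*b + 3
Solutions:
 u(b) = C1 + b^4/4 + sqrt(2)*b^3/3 + 3*b^2/2 + 3*b


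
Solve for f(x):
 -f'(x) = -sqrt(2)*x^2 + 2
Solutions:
 f(x) = C1 + sqrt(2)*x^3/3 - 2*x


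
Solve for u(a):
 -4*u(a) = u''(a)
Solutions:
 u(a) = C1*sin(2*a) + C2*cos(2*a)


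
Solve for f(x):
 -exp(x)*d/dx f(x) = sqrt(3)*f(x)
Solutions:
 f(x) = C1*exp(sqrt(3)*exp(-x))


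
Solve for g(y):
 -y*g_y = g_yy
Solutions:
 g(y) = C1 + C2*erf(sqrt(2)*y/2)


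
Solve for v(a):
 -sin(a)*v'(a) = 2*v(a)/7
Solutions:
 v(a) = C1*(cos(a) + 1)^(1/7)/(cos(a) - 1)^(1/7)


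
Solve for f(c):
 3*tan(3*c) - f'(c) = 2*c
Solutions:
 f(c) = C1 - c^2 - log(cos(3*c))


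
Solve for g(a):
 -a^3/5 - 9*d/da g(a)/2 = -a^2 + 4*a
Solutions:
 g(a) = C1 - a^4/90 + 2*a^3/27 - 4*a^2/9


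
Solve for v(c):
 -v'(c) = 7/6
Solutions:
 v(c) = C1 - 7*c/6


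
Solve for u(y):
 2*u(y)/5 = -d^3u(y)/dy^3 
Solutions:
 u(y) = C3*exp(-2^(1/3)*5^(2/3)*y/5) + (C1*sin(2^(1/3)*sqrt(3)*5^(2/3)*y/10) + C2*cos(2^(1/3)*sqrt(3)*5^(2/3)*y/10))*exp(2^(1/3)*5^(2/3)*y/10)


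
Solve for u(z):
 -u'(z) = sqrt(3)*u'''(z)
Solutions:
 u(z) = C1 + C2*sin(3^(3/4)*z/3) + C3*cos(3^(3/4)*z/3)


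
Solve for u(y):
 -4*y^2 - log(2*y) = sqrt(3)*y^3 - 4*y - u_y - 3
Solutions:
 u(y) = C1 + sqrt(3)*y^4/4 + 4*y^3/3 - 2*y^2 + y*log(y) - 4*y + y*log(2)


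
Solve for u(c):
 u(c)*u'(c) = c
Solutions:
 u(c) = -sqrt(C1 + c^2)
 u(c) = sqrt(C1 + c^2)


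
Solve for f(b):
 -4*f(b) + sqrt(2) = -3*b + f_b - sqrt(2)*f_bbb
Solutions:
 f(b) = C1*exp(-b*(sqrt(2)/(sqrt(2 - sqrt(2)/108) + sqrt(2))^(1/3) + 6*(sqrt(2 - sqrt(2)/108) + sqrt(2))^(1/3))/12)*sin(b*(-sqrt(6)/(sqrt(2 - sqrt(2)/108) + sqrt(2))^(1/3) + 6*sqrt(3)*(sqrt(2 - sqrt(2)/108) + sqrt(2))^(1/3))/12) + C2*exp(-b*(sqrt(2)/(sqrt(2 - sqrt(2)/108) + sqrt(2))^(1/3) + 6*(sqrt(2 - sqrt(2)/108) + sqrt(2))^(1/3))/12)*cos(b*(-sqrt(6)/(sqrt(2 - sqrt(2)/108) + sqrt(2))^(1/3) + 6*sqrt(3)*(sqrt(2 - sqrt(2)/108) + sqrt(2))^(1/3))/12) + C3*exp(b*(sqrt(2)/(6*(sqrt(2 - sqrt(2)/108) + sqrt(2))^(1/3)) + (sqrt(2 - sqrt(2)/108) + sqrt(2))^(1/3))) + 3*b/4 - 3/16 + sqrt(2)/4


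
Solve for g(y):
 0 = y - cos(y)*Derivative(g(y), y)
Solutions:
 g(y) = C1 + Integral(y/cos(y), y)


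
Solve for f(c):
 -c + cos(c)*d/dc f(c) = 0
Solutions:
 f(c) = C1 + Integral(c/cos(c), c)


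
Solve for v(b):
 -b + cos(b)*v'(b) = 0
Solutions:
 v(b) = C1 + Integral(b/cos(b), b)


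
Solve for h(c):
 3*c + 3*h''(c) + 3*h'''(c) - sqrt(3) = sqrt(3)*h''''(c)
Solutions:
 h(c) = C1 + C2*c + C3*exp(c*(sqrt(3) + sqrt(3 + 4*sqrt(3)))/2) + C4*exp(c*(-sqrt(3 + 4*sqrt(3)) + sqrt(3))/2) - c^3/6 + c^2*(sqrt(3) + 3)/6


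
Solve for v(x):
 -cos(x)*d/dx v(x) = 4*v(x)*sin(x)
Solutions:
 v(x) = C1*cos(x)^4


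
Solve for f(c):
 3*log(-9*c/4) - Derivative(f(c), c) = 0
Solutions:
 f(c) = C1 + 3*c*log(-c) + 3*c*(-2*log(2) - 1 + 2*log(3))


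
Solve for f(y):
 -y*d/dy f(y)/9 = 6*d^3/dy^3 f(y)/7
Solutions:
 f(y) = C1 + Integral(C2*airyai(-2^(2/3)*7^(1/3)*y/6) + C3*airybi(-2^(2/3)*7^(1/3)*y/6), y)


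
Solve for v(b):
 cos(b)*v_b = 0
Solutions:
 v(b) = C1


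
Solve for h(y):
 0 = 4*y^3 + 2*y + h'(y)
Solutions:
 h(y) = C1 - y^4 - y^2


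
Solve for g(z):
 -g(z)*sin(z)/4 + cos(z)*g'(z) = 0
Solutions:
 g(z) = C1/cos(z)^(1/4)


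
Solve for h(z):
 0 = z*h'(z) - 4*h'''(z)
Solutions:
 h(z) = C1 + Integral(C2*airyai(2^(1/3)*z/2) + C3*airybi(2^(1/3)*z/2), z)


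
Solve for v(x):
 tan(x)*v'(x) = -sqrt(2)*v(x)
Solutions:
 v(x) = C1/sin(x)^(sqrt(2))


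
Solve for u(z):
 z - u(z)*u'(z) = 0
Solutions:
 u(z) = -sqrt(C1 + z^2)
 u(z) = sqrt(C1 + z^2)


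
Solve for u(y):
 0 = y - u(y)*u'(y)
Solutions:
 u(y) = -sqrt(C1 + y^2)
 u(y) = sqrt(C1 + y^2)


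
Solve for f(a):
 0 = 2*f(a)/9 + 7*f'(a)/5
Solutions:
 f(a) = C1*exp(-10*a/63)


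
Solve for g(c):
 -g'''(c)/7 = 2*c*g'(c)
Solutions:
 g(c) = C1 + Integral(C2*airyai(-14^(1/3)*c) + C3*airybi(-14^(1/3)*c), c)


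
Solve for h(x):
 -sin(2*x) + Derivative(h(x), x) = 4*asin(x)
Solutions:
 h(x) = C1 + 4*x*asin(x) + 4*sqrt(1 - x^2) - cos(2*x)/2


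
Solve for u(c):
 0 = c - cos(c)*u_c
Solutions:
 u(c) = C1 + Integral(c/cos(c), c)


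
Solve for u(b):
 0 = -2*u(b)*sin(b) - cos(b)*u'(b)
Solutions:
 u(b) = C1*cos(b)^2


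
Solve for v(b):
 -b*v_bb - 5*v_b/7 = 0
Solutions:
 v(b) = C1 + C2*b^(2/7)


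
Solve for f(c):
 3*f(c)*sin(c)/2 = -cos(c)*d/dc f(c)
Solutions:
 f(c) = C1*cos(c)^(3/2)


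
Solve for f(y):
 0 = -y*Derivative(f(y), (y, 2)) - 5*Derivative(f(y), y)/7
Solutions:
 f(y) = C1 + C2*y^(2/7)


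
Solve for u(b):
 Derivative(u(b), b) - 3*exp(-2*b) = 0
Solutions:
 u(b) = C1 - 3*exp(-2*b)/2


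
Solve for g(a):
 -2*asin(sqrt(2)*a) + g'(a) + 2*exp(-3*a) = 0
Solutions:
 g(a) = C1 + 2*a*asin(sqrt(2)*a) + sqrt(2)*sqrt(1 - 2*a^2) + 2*exp(-3*a)/3


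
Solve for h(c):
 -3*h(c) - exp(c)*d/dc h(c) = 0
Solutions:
 h(c) = C1*exp(3*exp(-c))


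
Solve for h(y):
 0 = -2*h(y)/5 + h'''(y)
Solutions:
 h(y) = C3*exp(2^(1/3)*5^(2/3)*y/5) + (C1*sin(2^(1/3)*sqrt(3)*5^(2/3)*y/10) + C2*cos(2^(1/3)*sqrt(3)*5^(2/3)*y/10))*exp(-2^(1/3)*5^(2/3)*y/10)


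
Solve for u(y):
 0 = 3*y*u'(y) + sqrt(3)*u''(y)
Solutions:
 u(y) = C1 + C2*erf(sqrt(2)*3^(1/4)*y/2)


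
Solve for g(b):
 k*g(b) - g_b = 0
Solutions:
 g(b) = C1*exp(b*k)


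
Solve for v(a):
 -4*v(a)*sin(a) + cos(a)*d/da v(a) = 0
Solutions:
 v(a) = C1/cos(a)^4


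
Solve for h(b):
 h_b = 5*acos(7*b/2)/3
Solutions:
 h(b) = C1 + 5*b*acos(7*b/2)/3 - 5*sqrt(4 - 49*b^2)/21


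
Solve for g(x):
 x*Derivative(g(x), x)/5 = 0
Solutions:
 g(x) = C1


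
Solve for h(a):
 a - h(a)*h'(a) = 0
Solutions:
 h(a) = -sqrt(C1 + a^2)
 h(a) = sqrt(C1 + a^2)


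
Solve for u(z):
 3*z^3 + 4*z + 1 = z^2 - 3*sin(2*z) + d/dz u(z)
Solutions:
 u(z) = C1 + 3*z^4/4 - z^3/3 + 2*z^2 + z - 3*cos(2*z)/2


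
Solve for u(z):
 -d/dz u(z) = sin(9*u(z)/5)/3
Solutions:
 z/3 + 5*log(cos(9*u(z)/5) - 1)/18 - 5*log(cos(9*u(z)/5) + 1)/18 = C1


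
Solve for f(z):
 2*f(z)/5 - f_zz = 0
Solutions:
 f(z) = C1*exp(-sqrt(10)*z/5) + C2*exp(sqrt(10)*z/5)


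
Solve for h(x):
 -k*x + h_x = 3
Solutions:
 h(x) = C1 + k*x^2/2 + 3*x


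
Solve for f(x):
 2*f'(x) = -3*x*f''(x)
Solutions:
 f(x) = C1 + C2*x^(1/3)


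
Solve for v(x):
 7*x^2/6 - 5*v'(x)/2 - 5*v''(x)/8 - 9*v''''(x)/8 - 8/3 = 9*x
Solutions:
 v(x) = C1 + C2*exp(-5^(1/3)*x*(-3*(6 + sqrt(2931)/9)^(1/3) + 5^(1/3)/(6 + sqrt(2931)/9)^(1/3))/18)*sin(sqrt(3)*x*(5/(30 + 5*sqrt(2931)/9)^(1/3) + 3*(30 + 5*sqrt(2931)/9)^(1/3))/18) + C3*exp(-5^(1/3)*x*(-3*(6 + sqrt(2931)/9)^(1/3) + 5^(1/3)/(6 + sqrt(2931)/9)^(1/3))/18)*cos(sqrt(3)*x*(5/(30 + 5*sqrt(2931)/9)^(1/3) + 3*(30 + 5*sqrt(2931)/9)^(1/3))/18) + C4*exp(5^(1/3)*x*(-3*(6 + sqrt(2931)/9)^(1/3) + 5^(1/3)/(6 + sqrt(2931)/9)^(1/3))/9) + 7*x^3/45 - 23*x^2/12 - 13*x/120


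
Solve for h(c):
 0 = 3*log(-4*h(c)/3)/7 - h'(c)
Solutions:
 -7*Integral(1/(log(-_y) - log(3) + 2*log(2)), (_y, h(c)))/3 = C1 - c


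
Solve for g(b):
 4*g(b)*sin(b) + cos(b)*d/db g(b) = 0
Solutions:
 g(b) = C1*cos(b)^4


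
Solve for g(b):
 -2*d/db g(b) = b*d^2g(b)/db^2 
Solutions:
 g(b) = C1 + C2/b


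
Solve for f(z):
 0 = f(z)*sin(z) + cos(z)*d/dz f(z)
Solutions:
 f(z) = C1*cos(z)


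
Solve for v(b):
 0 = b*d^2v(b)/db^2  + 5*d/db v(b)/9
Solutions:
 v(b) = C1 + C2*b^(4/9)


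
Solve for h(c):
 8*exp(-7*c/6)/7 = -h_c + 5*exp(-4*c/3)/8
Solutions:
 h(c) = C1 - 15*exp(-4*c/3)/32 + 48*exp(-7*c/6)/49


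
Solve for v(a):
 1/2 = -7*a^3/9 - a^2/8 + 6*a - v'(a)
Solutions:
 v(a) = C1 - 7*a^4/36 - a^3/24 + 3*a^2 - a/2


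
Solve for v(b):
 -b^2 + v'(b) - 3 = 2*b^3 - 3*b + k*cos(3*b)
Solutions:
 v(b) = C1 + b^4/2 + b^3/3 - 3*b^2/2 + 3*b + k*sin(3*b)/3


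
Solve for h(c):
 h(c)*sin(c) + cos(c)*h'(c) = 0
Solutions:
 h(c) = C1*cos(c)


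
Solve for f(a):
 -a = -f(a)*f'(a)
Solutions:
 f(a) = -sqrt(C1 + a^2)
 f(a) = sqrt(C1 + a^2)


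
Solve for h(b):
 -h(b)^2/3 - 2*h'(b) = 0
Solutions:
 h(b) = 6/(C1 + b)


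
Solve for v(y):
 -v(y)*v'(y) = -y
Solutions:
 v(y) = -sqrt(C1 + y^2)
 v(y) = sqrt(C1 + y^2)


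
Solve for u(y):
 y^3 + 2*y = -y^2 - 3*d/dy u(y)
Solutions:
 u(y) = C1 - y^4/12 - y^3/9 - y^2/3


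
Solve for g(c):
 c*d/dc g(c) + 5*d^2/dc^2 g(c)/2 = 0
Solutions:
 g(c) = C1 + C2*erf(sqrt(5)*c/5)


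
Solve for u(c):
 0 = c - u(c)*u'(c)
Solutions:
 u(c) = -sqrt(C1 + c^2)
 u(c) = sqrt(C1 + c^2)


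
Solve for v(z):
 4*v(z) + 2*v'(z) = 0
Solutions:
 v(z) = C1*exp(-2*z)


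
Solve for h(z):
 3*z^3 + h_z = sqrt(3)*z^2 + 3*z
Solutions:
 h(z) = C1 - 3*z^4/4 + sqrt(3)*z^3/3 + 3*z^2/2


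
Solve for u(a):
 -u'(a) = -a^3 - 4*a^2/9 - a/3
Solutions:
 u(a) = C1 + a^4/4 + 4*a^3/27 + a^2/6


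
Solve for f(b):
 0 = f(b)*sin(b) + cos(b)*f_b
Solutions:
 f(b) = C1*cos(b)


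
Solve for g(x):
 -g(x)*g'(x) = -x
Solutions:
 g(x) = -sqrt(C1 + x^2)
 g(x) = sqrt(C1 + x^2)


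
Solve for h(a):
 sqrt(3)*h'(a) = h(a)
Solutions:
 h(a) = C1*exp(sqrt(3)*a/3)


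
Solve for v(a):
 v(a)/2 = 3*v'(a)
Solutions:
 v(a) = C1*exp(a/6)


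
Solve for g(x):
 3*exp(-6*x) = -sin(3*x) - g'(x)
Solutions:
 g(x) = C1 + cos(3*x)/3 + exp(-6*x)/2


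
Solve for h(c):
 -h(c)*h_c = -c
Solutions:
 h(c) = -sqrt(C1 + c^2)
 h(c) = sqrt(C1 + c^2)


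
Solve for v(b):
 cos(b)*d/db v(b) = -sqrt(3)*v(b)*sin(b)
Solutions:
 v(b) = C1*cos(b)^(sqrt(3))


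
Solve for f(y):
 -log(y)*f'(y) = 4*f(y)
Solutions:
 f(y) = C1*exp(-4*li(y))


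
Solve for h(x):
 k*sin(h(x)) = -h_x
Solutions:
 h(x) = -acos((-C1 - exp(2*k*x))/(C1 - exp(2*k*x))) + 2*pi
 h(x) = acos((-C1 - exp(2*k*x))/(C1 - exp(2*k*x)))


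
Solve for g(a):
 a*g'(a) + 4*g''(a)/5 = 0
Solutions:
 g(a) = C1 + C2*erf(sqrt(10)*a/4)


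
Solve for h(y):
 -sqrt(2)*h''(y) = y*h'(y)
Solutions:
 h(y) = C1 + C2*erf(2^(1/4)*y/2)


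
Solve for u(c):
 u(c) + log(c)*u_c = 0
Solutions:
 u(c) = C1*exp(-li(c))


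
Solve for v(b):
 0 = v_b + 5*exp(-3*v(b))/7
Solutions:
 v(b) = log(C1 - 15*b/7)/3
 v(b) = log((-1 - sqrt(3)*I)*(C1 - 15*b/7)^(1/3)/2)
 v(b) = log((-1 + sqrt(3)*I)*(C1 - 15*b/7)^(1/3)/2)


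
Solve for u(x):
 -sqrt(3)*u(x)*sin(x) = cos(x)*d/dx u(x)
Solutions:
 u(x) = C1*cos(x)^(sqrt(3))


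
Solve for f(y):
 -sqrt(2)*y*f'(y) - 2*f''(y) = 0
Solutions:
 f(y) = C1 + C2*erf(2^(1/4)*y/2)


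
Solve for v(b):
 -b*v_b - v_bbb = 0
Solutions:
 v(b) = C1 + Integral(C2*airyai(-b) + C3*airybi(-b), b)


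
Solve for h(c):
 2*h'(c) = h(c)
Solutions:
 h(c) = C1*exp(c/2)


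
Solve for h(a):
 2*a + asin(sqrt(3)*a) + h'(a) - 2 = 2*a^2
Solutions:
 h(a) = C1 + 2*a^3/3 - a^2 - a*asin(sqrt(3)*a) + 2*a - sqrt(3)*sqrt(1 - 3*a^2)/3


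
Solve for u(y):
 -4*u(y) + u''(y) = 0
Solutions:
 u(y) = C1*exp(-2*y) + C2*exp(2*y)


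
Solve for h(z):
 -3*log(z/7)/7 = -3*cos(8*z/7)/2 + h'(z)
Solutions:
 h(z) = C1 - 3*z*log(z)/7 + 3*z/7 + 3*z*log(7)/7 + 21*sin(8*z/7)/16


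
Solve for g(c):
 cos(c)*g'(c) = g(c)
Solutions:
 g(c) = C1*sqrt(sin(c) + 1)/sqrt(sin(c) - 1)


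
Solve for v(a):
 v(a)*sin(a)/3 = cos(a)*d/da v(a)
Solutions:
 v(a) = C1/cos(a)^(1/3)


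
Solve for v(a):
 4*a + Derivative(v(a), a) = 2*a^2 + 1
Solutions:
 v(a) = C1 + 2*a^3/3 - 2*a^2 + a


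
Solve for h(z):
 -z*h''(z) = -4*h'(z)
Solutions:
 h(z) = C1 + C2*z^5


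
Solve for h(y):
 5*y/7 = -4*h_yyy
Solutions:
 h(y) = C1 + C2*y + C3*y^2 - 5*y^4/672


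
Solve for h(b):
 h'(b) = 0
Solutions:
 h(b) = C1


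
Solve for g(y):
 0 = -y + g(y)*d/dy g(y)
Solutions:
 g(y) = -sqrt(C1 + y^2)
 g(y) = sqrt(C1 + y^2)


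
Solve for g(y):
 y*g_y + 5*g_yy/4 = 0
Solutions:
 g(y) = C1 + C2*erf(sqrt(10)*y/5)


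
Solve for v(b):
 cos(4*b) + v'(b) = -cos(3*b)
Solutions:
 v(b) = C1 - sin(3*b)/3 - sin(4*b)/4


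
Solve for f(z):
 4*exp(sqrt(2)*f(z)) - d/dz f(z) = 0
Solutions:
 f(z) = sqrt(2)*(2*log(-1/(C1 + 4*z)) - log(2))/4


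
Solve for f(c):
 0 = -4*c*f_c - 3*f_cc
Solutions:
 f(c) = C1 + C2*erf(sqrt(6)*c/3)


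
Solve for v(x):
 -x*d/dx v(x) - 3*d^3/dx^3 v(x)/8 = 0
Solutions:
 v(x) = C1 + Integral(C2*airyai(-2*3^(2/3)*x/3) + C3*airybi(-2*3^(2/3)*x/3), x)


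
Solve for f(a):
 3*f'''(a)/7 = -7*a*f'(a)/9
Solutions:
 f(a) = C1 + Integral(C2*airyai(-7^(2/3)*a/3) + C3*airybi(-7^(2/3)*a/3), a)


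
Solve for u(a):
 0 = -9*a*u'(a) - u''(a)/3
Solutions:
 u(a) = C1 + C2*erf(3*sqrt(6)*a/2)


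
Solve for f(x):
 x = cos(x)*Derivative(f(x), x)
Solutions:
 f(x) = C1 + Integral(x/cos(x), x)


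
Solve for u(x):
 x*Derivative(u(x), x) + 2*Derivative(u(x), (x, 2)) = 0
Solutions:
 u(x) = C1 + C2*erf(x/2)


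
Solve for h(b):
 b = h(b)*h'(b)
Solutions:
 h(b) = -sqrt(C1 + b^2)
 h(b) = sqrt(C1 + b^2)


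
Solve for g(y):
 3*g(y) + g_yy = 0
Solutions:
 g(y) = C1*sin(sqrt(3)*y) + C2*cos(sqrt(3)*y)


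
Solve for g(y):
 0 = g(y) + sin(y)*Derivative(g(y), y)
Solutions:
 g(y) = C1*sqrt(cos(y) + 1)/sqrt(cos(y) - 1)


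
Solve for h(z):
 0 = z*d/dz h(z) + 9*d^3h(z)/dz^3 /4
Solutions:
 h(z) = C1 + Integral(C2*airyai(-2^(2/3)*3^(1/3)*z/3) + C3*airybi(-2^(2/3)*3^(1/3)*z/3), z)


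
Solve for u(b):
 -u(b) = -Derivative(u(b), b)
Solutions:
 u(b) = C1*exp(b)


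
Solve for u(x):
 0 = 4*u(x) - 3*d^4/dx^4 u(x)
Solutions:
 u(x) = C1*exp(-sqrt(2)*3^(3/4)*x/3) + C2*exp(sqrt(2)*3^(3/4)*x/3) + C3*sin(sqrt(2)*3^(3/4)*x/3) + C4*cos(sqrt(2)*3^(3/4)*x/3)


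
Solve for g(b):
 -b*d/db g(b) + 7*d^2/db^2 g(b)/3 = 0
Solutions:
 g(b) = C1 + C2*erfi(sqrt(42)*b/14)


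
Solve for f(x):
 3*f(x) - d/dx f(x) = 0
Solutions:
 f(x) = C1*exp(3*x)


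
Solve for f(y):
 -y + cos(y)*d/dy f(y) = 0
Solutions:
 f(y) = C1 + Integral(y/cos(y), y)


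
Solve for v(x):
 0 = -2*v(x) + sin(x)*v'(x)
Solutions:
 v(x) = C1*(cos(x) - 1)/(cos(x) + 1)


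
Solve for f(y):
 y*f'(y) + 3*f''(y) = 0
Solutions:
 f(y) = C1 + C2*erf(sqrt(6)*y/6)


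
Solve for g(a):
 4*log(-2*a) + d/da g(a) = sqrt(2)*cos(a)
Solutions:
 g(a) = C1 - 4*a*log(-a) - 4*a*log(2) + 4*a + sqrt(2)*sin(a)


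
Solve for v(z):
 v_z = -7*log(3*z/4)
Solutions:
 v(z) = C1 - 7*z*log(z) + z*log(16384/2187) + 7*z


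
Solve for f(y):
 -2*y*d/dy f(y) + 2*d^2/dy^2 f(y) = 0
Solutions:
 f(y) = C1 + C2*erfi(sqrt(2)*y/2)


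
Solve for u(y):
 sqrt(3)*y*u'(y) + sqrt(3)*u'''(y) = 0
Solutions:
 u(y) = C1 + Integral(C2*airyai(-y) + C3*airybi(-y), y)


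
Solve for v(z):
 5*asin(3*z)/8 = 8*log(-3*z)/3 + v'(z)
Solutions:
 v(z) = C1 - 8*z*log(-z)/3 + 5*z*asin(3*z)/8 - 8*z*log(3)/3 + 8*z/3 + 5*sqrt(1 - 9*z^2)/24


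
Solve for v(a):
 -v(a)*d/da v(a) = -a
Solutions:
 v(a) = -sqrt(C1 + a^2)
 v(a) = sqrt(C1 + a^2)


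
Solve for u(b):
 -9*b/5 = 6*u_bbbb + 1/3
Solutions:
 u(b) = C1 + C2*b + C3*b^2 + C4*b^3 - b^5/400 - b^4/432


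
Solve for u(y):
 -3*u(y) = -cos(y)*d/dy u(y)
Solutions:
 u(y) = C1*(sin(y) + 1)^(3/2)/(sin(y) - 1)^(3/2)


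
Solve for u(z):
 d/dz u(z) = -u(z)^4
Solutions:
 u(z) = (-3^(2/3) - 3*3^(1/6)*I)*(1/(C1 + z))^(1/3)/6
 u(z) = (-3^(2/3) + 3*3^(1/6)*I)*(1/(C1 + z))^(1/3)/6
 u(z) = (1/(C1 + 3*z))^(1/3)


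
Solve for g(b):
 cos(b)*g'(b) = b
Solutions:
 g(b) = C1 + Integral(b/cos(b), b)


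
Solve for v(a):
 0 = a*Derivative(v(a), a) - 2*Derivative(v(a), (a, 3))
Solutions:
 v(a) = C1 + Integral(C2*airyai(2^(2/3)*a/2) + C3*airybi(2^(2/3)*a/2), a)


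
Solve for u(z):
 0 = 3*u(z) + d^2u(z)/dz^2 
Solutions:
 u(z) = C1*sin(sqrt(3)*z) + C2*cos(sqrt(3)*z)


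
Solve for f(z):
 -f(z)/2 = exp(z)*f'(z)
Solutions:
 f(z) = C1*exp(exp(-z)/2)


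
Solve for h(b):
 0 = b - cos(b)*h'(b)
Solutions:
 h(b) = C1 + Integral(b/cos(b), b)


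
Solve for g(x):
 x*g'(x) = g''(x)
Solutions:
 g(x) = C1 + C2*erfi(sqrt(2)*x/2)


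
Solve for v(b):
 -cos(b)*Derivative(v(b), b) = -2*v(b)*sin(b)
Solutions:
 v(b) = C1/cos(b)^2


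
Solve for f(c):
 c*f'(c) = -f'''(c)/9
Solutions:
 f(c) = C1 + Integral(C2*airyai(-3^(2/3)*c) + C3*airybi(-3^(2/3)*c), c)


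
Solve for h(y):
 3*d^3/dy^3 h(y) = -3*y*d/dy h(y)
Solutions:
 h(y) = C1 + Integral(C2*airyai(-y) + C3*airybi(-y), y)


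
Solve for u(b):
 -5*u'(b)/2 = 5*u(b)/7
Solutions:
 u(b) = C1*exp(-2*b/7)


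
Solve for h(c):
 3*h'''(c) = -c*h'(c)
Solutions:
 h(c) = C1 + Integral(C2*airyai(-3^(2/3)*c/3) + C3*airybi(-3^(2/3)*c/3), c)


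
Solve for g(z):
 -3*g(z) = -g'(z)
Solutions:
 g(z) = C1*exp(3*z)


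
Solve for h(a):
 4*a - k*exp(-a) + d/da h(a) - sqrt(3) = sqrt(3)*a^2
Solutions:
 h(a) = C1 + sqrt(3)*a^3/3 - 2*a^2 + sqrt(3)*a - k*exp(-a)


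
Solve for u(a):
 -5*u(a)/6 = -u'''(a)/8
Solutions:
 u(a) = C3*exp(20^(1/3)*3^(2/3)*a/3) + (C1*sin(20^(1/3)*3^(1/6)*a/2) + C2*cos(20^(1/3)*3^(1/6)*a/2))*exp(-20^(1/3)*3^(2/3)*a/6)


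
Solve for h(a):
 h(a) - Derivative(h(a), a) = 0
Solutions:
 h(a) = C1*exp(a)


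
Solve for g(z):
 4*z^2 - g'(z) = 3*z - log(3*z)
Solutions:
 g(z) = C1 + 4*z^3/3 - 3*z^2/2 + z*log(z) - z + z*log(3)


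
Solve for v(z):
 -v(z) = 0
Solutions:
 v(z) = 0


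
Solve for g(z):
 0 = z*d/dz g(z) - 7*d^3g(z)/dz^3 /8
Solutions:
 g(z) = C1 + Integral(C2*airyai(2*7^(2/3)*z/7) + C3*airybi(2*7^(2/3)*z/7), z)


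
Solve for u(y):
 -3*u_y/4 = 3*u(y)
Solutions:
 u(y) = C1*exp(-4*y)


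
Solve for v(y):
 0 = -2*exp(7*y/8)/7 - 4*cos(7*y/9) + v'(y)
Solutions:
 v(y) = C1 + 16*exp(7*y/8)/49 + 36*sin(7*y/9)/7


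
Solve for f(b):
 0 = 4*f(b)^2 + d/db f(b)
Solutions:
 f(b) = 1/(C1 + 4*b)


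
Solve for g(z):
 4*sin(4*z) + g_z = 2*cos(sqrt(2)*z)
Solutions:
 g(z) = C1 + sqrt(2)*sin(sqrt(2)*z) + cos(4*z)


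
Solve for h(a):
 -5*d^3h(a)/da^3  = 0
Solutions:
 h(a) = C1 + C2*a + C3*a^2


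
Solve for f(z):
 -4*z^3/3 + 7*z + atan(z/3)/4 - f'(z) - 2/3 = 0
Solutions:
 f(z) = C1 - z^4/3 + 7*z^2/2 + z*atan(z/3)/4 - 2*z/3 - 3*log(z^2 + 9)/8


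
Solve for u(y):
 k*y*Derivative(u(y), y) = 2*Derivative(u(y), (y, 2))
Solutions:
 u(y) = Piecewise((-sqrt(pi)*C1*erf(y*sqrt(-k)/2)/sqrt(-k) - C2, (k > 0) | (k < 0)), (-C1*y - C2, True))


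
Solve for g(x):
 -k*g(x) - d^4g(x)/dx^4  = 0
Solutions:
 g(x) = C1*exp(-x*(-k)^(1/4)) + C2*exp(x*(-k)^(1/4)) + C3*exp(-I*x*(-k)^(1/4)) + C4*exp(I*x*(-k)^(1/4))
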